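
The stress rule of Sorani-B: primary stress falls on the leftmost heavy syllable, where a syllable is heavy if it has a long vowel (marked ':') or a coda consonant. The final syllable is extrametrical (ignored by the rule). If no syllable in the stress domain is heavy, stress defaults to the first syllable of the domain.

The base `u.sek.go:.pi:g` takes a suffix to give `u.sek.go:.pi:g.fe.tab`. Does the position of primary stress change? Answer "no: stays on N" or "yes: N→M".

no: stays on 2

Base `u.sek.go:.pi:g` (4 syllables):
  The final syllable (4, pi:g) is extrametrical; the stress domain is syllables 1–3.
  Weights: 1 u L, 2 sek H, 3 go: H.
  Heavy syllables in the domain: 2, 3. The leftmost is syllable 2 (sek).
  → primary stress on syllable 2.
Suffixed `u.sek.go:.pi:g.fe.tab` (6 syllables):
  The final syllable (6, tab) is extrametrical; the stress domain is syllables 1–5.
  Weights: 1 u L, 2 sek H, 3 go: H, 4 pi:g H, 5 fe L.
  Heavy syllables in the domain: 2, 3, 4. The leftmost is syllable 2 (sek).
  → primary stress on syllable 2.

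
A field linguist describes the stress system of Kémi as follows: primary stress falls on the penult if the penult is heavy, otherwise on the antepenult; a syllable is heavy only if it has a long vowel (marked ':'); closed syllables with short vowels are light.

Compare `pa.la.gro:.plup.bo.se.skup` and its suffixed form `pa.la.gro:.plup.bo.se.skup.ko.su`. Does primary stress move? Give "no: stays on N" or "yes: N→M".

yes: 5→7

Base `pa.la.gro:.plup.bo.se.skup` (7 syllables):
  Weights: 5 bo L, 6 se L, 7 skup L.
  The penult (syllable 6, se) is light, so stress falls on the antepenult (syllable 5, bo).
  → primary stress on syllable 5.
Suffixed `pa.la.gro:.plup.bo.se.skup.ko.su` (9 syllables):
  Weights: 7 skup L, 8 ko L, 9 su L.
  The penult (syllable 8, ko) is light, so stress falls on the antepenult (syllable 7, skup).
  → primary stress on syllable 7.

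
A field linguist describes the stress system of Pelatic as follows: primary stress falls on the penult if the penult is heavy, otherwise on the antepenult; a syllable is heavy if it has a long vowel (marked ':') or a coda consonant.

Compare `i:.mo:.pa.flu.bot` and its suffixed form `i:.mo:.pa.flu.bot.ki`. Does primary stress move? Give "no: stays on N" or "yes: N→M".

Base `i:.mo:.pa.flu.bot` (5 syllables):
  Weights: 3 pa L, 4 flu L, 5 bot H.
  The penult (syllable 4, flu) is light, so stress falls on the antepenult (syllable 3, pa).
  → primary stress on syllable 3.
Suffixed `i:.mo:.pa.flu.bot.ki` (6 syllables):
  Weights: 4 flu L, 5 bot H, 6 ki L.
  The penult (syllable 5, bot) is heavy, so it takes stress.
  → primary stress on syllable 5.

yes: 3→5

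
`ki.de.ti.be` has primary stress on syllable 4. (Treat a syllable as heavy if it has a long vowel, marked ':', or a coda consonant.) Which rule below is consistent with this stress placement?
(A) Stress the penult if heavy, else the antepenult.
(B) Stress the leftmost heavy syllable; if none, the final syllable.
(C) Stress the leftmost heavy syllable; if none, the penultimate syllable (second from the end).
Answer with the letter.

Rule A → syllable 2 (observed: 4).
Rule B → syllable 4 ✓.
Rule C → syllable 3 (observed: 4).

B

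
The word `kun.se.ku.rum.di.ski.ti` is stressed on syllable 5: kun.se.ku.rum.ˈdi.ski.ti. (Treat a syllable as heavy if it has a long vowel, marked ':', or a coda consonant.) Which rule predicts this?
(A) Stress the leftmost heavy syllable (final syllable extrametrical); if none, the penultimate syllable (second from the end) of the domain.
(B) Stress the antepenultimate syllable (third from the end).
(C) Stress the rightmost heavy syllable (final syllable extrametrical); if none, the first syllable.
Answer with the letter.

B

Rule A → syllable 1 (observed: 5).
Rule B → syllable 5 ✓.
Rule C → syllable 4 (observed: 5).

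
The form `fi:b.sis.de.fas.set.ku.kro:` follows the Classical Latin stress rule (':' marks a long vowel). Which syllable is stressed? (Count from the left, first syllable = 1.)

5

Classical Latin: stress the penult if heavy (long vowel or closed), else the antepenult.
Weights: 5 set H, 6 ku L, 7 kro: H.
The penult (syllable 6, ku) is light, so stress falls on the antepenult (syllable 5, set).
Stress on syllable 5: fi:b.sis.de.fas.ˈset.ku.kro:.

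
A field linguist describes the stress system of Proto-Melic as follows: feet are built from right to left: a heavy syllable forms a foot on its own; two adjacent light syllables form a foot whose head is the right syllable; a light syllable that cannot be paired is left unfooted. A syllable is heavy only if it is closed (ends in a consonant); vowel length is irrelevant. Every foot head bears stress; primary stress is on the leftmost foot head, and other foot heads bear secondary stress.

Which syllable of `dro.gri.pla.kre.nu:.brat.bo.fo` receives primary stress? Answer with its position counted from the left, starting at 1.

Weights: 1 dro L, 2 gri L, 3 pla L, 4 kre L, 5 nu: L, 6 brat H, 7 bo L, 8 fo L.
Parse right to left (heavy = foot alone; LL = one foot; stranded L unfooted): dro (gri.ˈpla) (kre.ˈnu:) (ˈbrat) (bo.ˈfo).
Foot heads: 3, 5, 6, 8.
Primary stress on the leftmost head = syllable 3.
Primary stress: syllable 3 → dro.gri.ˈpla.kre.nu:.brat.bo.fo.

3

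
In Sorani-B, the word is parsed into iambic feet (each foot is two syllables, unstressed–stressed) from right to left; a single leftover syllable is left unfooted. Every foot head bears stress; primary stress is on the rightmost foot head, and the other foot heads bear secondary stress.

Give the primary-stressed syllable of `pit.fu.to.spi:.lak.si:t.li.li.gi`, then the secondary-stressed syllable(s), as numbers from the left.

primary 9, secondary 3, 5, 7

Parse right to left into iambic (σˈσ) feet: pit (fu.ˈto) (spi:.ˈlak) (si:t.ˈli) (li.ˈgi). Syllable 1 is left unfooted.
Foot heads (stressed positions): 3, 5, 7, 9.
End Rule Rightmost: primary stress on the rightmost head = syllable 9.
Secondary stress on 3, 5, 7: pit.fu.ˌto.spi:.ˌlak.si:t.ˌli.li.ˈgi.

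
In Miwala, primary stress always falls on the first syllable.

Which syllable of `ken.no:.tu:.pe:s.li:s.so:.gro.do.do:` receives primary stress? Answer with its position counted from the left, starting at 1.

The word has 9 syllables; the first syllable is syllable 1 (ken).
Primary stress: syllable 1 → ˈken.no:.tu:.pe:s.li:s.so:.gro.do.do:.

1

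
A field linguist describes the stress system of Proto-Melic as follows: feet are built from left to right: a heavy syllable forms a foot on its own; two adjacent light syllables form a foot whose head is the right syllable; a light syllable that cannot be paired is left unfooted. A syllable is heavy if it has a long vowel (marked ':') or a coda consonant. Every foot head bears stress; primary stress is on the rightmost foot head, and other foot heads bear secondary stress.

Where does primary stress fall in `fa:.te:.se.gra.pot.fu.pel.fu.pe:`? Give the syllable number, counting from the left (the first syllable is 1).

9

Weights: 1 fa: H, 2 te: H, 3 se L, 4 gra L, 5 pot H, 6 fu L, 7 pel H, 8 fu L, 9 pe: H.
Parse left to right (heavy = foot alone; LL = one foot; stranded L unfooted): (ˈfa:) (ˈte:) (se.ˈgra) (ˈpot) fu (ˈpel) fu (ˈpe:).
Foot heads: 1, 2, 4, 5, 7, 9.
Primary stress on the rightmost head = syllable 9.
Primary stress: syllable 9 → fa:.te:.se.gra.pot.fu.pel.fu.ˈpe:.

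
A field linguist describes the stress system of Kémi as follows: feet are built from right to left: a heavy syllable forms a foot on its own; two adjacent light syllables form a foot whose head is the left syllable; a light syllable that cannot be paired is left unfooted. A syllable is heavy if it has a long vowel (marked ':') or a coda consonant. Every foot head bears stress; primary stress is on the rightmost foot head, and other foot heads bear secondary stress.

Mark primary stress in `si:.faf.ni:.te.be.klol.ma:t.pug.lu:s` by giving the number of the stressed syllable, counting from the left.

9

Weights: 1 si: H, 2 faf H, 3 ni: H, 4 te L, 5 be L, 6 klol H, 7 ma:t H, 8 pug H, 9 lu:s H.
Parse right to left (heavy = foot alone; LL = one foot; stranded L unfooted): (ˈsi:) (ˈfaf) (ˈni:) (ˈte.be) (ˈklol) (ˈma:t) (ˈpug) (ˈlu:s).
Foot heads: 1, 2, 3, 4, 6, 7, 8, 9.
Primary stress on the rightmost head = syllable 9.
Primary stress: syllable 9 → si:.faf.ni:.te.be.klol.ma:t.pug.ˈlu:s.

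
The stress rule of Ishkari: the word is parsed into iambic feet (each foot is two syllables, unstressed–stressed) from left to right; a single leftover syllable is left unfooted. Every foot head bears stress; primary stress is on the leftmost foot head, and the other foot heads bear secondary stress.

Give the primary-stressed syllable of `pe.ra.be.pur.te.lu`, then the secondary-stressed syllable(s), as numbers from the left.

Parse left to right into iambic (σˈσ) feet: (pe.ˈra) (be.ˈpur) (te.ˈlu).
Foot heads (stressed positions): 2, 4, 6.
End Rule Leftmost: primary stress on the leftmost head = syllable 2.
Secondary stress on 4, 6: pe.ˈra.be.ˌpur.te.ˌlu.

primary 2, secondary 4, 6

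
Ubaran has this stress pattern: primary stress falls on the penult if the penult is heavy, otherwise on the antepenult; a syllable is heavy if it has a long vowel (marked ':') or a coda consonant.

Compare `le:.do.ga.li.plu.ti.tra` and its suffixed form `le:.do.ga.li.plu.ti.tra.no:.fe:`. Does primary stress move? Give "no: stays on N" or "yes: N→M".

Base `le:.do.ga.li.plu.ti.tra` (7 syllables):
  Weights: 5 plu L, 6 ti L, 7 tra L.
  The penult (syllable 6, ti) is light, so stress falls on the antepenult (syllable 5, plu).
  → primary stress on syllable 5.
Suffixed `le:.do.ga.li.plu.ti.tra.no:.fe:` (9 syllables):
  Weights: 7 tra L, 8 no: H, 9 fe: H.
  The penult (syllable 8, no:) is heavy, so it takes stress.
  → primary stress on syllable 8.

yes: 5→8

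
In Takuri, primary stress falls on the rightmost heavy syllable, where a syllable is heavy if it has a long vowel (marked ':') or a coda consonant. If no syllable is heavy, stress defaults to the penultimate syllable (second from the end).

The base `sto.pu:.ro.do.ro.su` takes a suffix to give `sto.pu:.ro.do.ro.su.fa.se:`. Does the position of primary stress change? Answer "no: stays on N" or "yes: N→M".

yes: 2→8

Base `sto.pu:.ro.do.ro.su` (6 syllables):
  Weights: 1 sto L, 2 pu: H, 3 ro L, 4 do L, 5 ro L, 6 su L.
  Heavy syllables in the domain: 2. The rightmost is syllable 2 (pu:).
  → primary stress on syllable 2.
Suffixed `sto.pu:.ro.do.ro.su.fa.se:` (8 syllables):
  Weights: 1 sto L, 2 pu: H, 3 ro L, 4 do L, 5 ro L, 6 su L, 7 fa L, 8 se: H.
  Heavy syllables in the domain: 2, 8. The rightmost is syllable 8 (se:).
  → primary stress on syllable 8.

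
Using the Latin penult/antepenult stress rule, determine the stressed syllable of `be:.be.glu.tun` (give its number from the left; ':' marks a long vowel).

Classical Latin: stress the penult if heavy (long vowel or closed), else the antepenult.
Weights: 2 be L, 3 glu L, 4 tun H.
The penult (syllable 3, glu) is light, so stress falls on the antepenult (syllable 2, be).
Stress on syllable 2: be:.ˈbe.glu.tun.

2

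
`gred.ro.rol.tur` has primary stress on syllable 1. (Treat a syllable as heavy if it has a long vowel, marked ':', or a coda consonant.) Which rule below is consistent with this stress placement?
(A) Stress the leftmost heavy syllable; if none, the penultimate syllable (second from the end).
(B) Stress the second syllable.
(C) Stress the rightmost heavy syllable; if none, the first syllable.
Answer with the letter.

A

Rule A → syllable 1 ✓.
Rule B → syllable 2 (observed: 1).
Rule C → syllable 4 (observed: 1).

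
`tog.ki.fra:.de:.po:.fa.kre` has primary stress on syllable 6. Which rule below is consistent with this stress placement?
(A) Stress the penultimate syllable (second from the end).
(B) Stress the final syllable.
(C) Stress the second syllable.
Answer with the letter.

Rule A → syllable 6 ✓.
Rule B → syllable 7 (observed: 6).
Rule C → syllable 2 (observed: 6).

A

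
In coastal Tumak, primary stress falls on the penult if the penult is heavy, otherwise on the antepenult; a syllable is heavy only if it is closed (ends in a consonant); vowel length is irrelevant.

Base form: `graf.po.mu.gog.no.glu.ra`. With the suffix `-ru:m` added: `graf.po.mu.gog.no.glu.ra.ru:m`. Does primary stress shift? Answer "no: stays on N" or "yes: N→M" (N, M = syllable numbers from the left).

Base `graf.po.mu.gog.no.glu.ra` (7 syllables):
  Weights: 5 no L, 6 glu L, 7 ra L.
  The penult (syllable 6, glu) is light, so stress falls on the antepenult (syllable 5, no).
  → primary stress on syllable 5.
Suffixed `graf.po.mu.gog.no.glu.ra.ru:m` (8 syllables):
  Weights: 6 glu L, 7 ra L, 8 ru:m H.
  The penult (syllable 7, ra) is light, so stress falls on the antepenult (syllable 6, glu).
  → primary stress on syllable 6.

yes: 5→6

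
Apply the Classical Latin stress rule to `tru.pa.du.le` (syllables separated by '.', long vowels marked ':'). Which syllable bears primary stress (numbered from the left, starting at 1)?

Classical Latin: stress the penult if heavy (long vowel or closed), else the antepenult.
Weights: 2 pa L, 3 du L, 4 le L.
The penult (syllable 3, du) is light, so stress falls on the antepenult (syllable 2, pa).
Stress on syllable 2: tru.ˈpa.du.le.

2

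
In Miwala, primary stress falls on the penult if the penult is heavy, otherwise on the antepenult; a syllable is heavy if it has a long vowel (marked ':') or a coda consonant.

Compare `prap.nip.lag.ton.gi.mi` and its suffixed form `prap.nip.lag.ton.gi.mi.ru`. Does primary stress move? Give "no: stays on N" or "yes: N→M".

yes: 4→5

Base `prap.nip.lag.ton.gi.mi` (6 syllables):
  Weights: 4 ton H, 5 gi L, 6 mi L.
  The penult (syllable 5, gi) is light, so stress falls on the antepenult (syllable 4, ton).
  → primary stress on syllable 4.
Suffixed `prap.nip.lag.ton.gi.mi.ru` (7 syllables):
  Weights: 5 gi L, 6 mi L, 7 ru L.
  The penult (syllable 6, mi) is light, so stress falls on the antepenult (syllable 5, gi).
  → primary stress on syllable 5.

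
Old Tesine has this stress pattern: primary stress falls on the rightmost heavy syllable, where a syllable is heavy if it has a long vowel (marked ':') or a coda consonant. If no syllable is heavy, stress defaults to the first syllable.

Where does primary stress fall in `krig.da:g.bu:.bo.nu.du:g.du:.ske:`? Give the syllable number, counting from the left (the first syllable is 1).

Weights: 1 krig H, 2 da:g H, 3 bu: H, 4 bo L, 5 nu L, 6 du:g H, 7 du: H, 8 ske: H.
Heavy syllables in the domain: 1, 2, 3, 6, 7, 8. The rightmost is syllable 8 (ske:).
Primary stress: syllable 8 → krig.da:g.bu:.bo.nu.du:g.du:.ˈske:.

8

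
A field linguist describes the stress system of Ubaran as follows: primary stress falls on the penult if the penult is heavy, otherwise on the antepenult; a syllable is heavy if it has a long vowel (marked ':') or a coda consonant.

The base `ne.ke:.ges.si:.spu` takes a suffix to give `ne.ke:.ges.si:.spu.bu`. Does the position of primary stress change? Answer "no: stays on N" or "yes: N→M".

no: stays on 4

Base `ne.ke:.ges.si:.spu` (5 syllables):
  Weights: 3 ges H, 4 si: H, 5 spu L.
  The penult (syllable 4, si:) is heavy, so it takes stress.
  → primary stress on syllable 4.
Suffixed `ne.ke:.ges.si:.spu.bu` (6 syllables):
  Weights: 4 si: H, 5 spu L, 6 bu L.
  The penult (syllable 5, spu) is light, so stress falls on the antepenult (syllable 4, si:).
  → primary stress on syllable 4.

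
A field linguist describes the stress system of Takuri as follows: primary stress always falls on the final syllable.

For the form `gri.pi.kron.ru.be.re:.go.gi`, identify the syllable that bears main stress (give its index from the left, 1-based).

8

The word has 8 syllables; the final syllable is syllable 8 (gi).
Primary stress: syllable 8 → gri.pi.kron.ru.be.re:.go.ˈgi.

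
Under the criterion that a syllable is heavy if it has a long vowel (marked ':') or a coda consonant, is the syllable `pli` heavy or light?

`pli`: short vowel, open (no coda). Short vowel, open → light.

light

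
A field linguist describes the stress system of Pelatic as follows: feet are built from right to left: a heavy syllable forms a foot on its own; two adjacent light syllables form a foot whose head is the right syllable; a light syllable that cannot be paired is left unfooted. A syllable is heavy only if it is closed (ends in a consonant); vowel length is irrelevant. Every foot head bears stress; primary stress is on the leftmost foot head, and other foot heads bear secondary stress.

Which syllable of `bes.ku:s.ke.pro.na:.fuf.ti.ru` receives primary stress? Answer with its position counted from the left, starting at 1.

Weights: 1 bes H, 2 ku:s H, 3 ke L, 4 pro L, 5 na: L, 6 fuf H, 7 ti L, 8 ru L.
Parse right to left (heavy = foot alone; LL = one foot; stranded L unfooted): (ˈbes) (ˈku:s) ke (pro.ˈna:) (ˈfuf) (ti.ˈru).
Foot heads: 1, 2, 5, 6, 8.
Primary stress on the leftmost head = syllable 1.
Primary stress: syllable 1 → ˈbes.ku:s.ke.pro.na:.fuf.ti.ru.

1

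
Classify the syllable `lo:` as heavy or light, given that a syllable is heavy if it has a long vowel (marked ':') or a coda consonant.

`lo:`: long vowel, open (no coda). Long vowel → heavy.

heavy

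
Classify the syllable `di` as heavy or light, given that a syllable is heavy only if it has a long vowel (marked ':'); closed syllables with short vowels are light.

light

`di`: short vowel, open (no coda). Short vowel → light.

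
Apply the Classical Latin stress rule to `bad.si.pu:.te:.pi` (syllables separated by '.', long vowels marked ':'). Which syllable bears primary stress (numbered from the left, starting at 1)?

4

Classical Latin: stress the penult if heavy (long vowel or closed), else the antepenult.
Weights: 3 pu: H, 4 te: H, 5 pi L.
The penult (syllable 4, te:) is heavy, so it takes stress.
Stress on syllable 4: bad.si.pu:.ˈte:.pi.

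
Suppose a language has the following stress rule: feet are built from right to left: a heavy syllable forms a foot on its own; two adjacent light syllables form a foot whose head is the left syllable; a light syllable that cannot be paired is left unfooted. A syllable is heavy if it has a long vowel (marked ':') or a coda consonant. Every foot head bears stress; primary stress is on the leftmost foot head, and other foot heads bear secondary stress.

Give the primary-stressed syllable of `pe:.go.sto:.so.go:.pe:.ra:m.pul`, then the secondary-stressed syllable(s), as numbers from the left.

primary 1, secondary 3, 5, 6, 7, 8

Weights: 1 pe: H, 2 go L, 3 sto: H, 4 so L, 5 go: H, 6 pe: H, 7 ra:m H, 8 pul H.
Parse right to left (heavy = foot alone; LL = one foot; stranded L unfooted): (ˈpe:) go (ˈsto:) so (ˈgo:) (ˈpe:) (ˈra:m) (ˈpul).
Foot heads: 1, 3, 5, 6, 7, 8.
Primary stress on the leftmost head = syllable 1.
Secondary stress on 3, 5, 6, 7, 8: ˈpe:.go.ˌsto:.so.ˌgo:.ˌpe:.ˌra:m.ˌpul.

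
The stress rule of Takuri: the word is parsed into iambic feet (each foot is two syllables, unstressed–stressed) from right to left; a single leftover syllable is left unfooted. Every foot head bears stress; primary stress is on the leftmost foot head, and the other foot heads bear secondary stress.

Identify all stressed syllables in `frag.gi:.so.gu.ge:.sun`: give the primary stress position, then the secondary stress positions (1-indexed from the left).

Parse right to left into iambic (σˈσ) feet: (frag.ˈgi:) (so.ˈgu) (ge:.ˈsun).
Foot heads (stressed positions): 2, 4, 6.
End Rule Leftmost: primary stress on the leftmost head = syllable 2.
Secondary stress on 4, 6: frag.ˈgi:.so.ˌgu.ge:.ˌsun.

primary 2, secondary 4, 6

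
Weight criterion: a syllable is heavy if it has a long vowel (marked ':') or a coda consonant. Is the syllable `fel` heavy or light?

`fel`: short vowel, closed (coda /l/). Closed → heavy.

heavy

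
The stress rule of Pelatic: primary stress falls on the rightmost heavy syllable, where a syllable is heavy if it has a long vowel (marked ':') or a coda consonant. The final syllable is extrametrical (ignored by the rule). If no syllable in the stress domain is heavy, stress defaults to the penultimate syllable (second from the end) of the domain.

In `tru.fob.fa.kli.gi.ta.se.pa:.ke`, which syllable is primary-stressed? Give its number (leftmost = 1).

8

The final syllable (9, ke) is extrametrical; the stress domain is syllables 1–8.
Weights: 1 tru L, 2 fob H, 3 fa L, 4 kli L, 5 gi L, 6 ta L, 7 se L, 8 pa: H.
Heavy syllables in the domain: 2, 8. The rightmost is syllable 8 (pa:).
Primary stress: syllable 8 → tru.fob.fa.kli.gi.ta.se.ˈpa:.ke.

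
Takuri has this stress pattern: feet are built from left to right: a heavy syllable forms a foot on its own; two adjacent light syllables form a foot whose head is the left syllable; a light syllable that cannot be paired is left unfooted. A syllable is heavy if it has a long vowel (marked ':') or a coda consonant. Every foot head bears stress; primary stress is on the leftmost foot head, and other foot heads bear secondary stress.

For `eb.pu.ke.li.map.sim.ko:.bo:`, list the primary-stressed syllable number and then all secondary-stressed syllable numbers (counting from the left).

primary 1, secondary 2, 5, 6, 7, 8

Weights: 1 eb H, 2 pu L, 3 ke L, 4 li L, 5 map H, 6 sim H, 7 ko: H, 8 bo: H.
Parse left to right (heavy = foot alone; LL = one foot; stranded L unfooted): (ˈeb) (ˈpu.ke) li (ˈmap) (ˈsim) (ˈko:) (ˈbo:).
Foot heads: 1, 2, 5, 6, 7, 8.
Primary stress on the leftmost head = syllable 1.
Secondary stress on 2, 5, 6, 7, 8: ˈeb.ˌpu.ke.li.ˌmap.ˌsim.ˌko:.ˌbo:.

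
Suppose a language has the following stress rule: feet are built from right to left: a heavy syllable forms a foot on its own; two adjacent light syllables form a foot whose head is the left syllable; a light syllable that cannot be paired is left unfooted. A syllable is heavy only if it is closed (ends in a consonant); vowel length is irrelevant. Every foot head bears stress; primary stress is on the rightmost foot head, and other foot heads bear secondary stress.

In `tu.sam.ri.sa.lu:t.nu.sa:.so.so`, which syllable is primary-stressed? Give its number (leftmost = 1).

8

Weights: 1 tu L, 2 sam H, 3 ri L, 4 sa L, 5 lu:t H, 6 nu L, 7 sa: L, 8 so L, 9 so L.
Parse right to left (heavy = foot alone; LL = one foot; stranded L unfooted): tu (ˈsam) (ˈri.sa) (ˈlu:t) (ˈnu.sa:) (ˈso.so).
Foot heads: 2, 3, 5, 6, 8.
Primary stress on the rightmost head = syllable 8.
Primary stress: syllable 8 → tu.sam.ri.sa.lu:t.nu.sa:.ˈso.so.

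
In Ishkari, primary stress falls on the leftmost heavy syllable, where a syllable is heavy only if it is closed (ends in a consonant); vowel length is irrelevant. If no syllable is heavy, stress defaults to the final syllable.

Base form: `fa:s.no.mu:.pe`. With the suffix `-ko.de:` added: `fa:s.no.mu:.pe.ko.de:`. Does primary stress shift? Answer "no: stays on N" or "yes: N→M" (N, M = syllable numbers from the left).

Base `fa:s.no.mu:.pe` (4 syllables):
  Weights: 1 fa:s H, 2 no L, 3 mu: L, 4 pe L.
  Heavy syllables in the domain: 1. The leftmost is syllable 1 (fa:s).
  → primary stress on syllable 1.
Suffixed `fa:s.no.mu:.pe.ko.de:` (6 syllables):
  Weights: 1 fa:s H, 2 no L, 3 mu: L, 4 pe L, 5 ko L, 6 de: L.
  Heavy syllables in the domain: 1. The leftmost is syllable 1 (fa:s).
  → primary stress on syllable 1.

no: stays on 1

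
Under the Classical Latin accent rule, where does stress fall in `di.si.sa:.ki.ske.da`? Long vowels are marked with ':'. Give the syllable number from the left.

4

Classical Latin: stress the penult if heavy (long vowel or closed), else the antepenult.
Weights: 4 ki L, 5 ske L, 6 da L.
The penult (syllable 5, ske) is light, so stress falls on the antepenult (syllable 4, ki).
Stress on syllable 4: di.si.sa:.ˈki.ske.da.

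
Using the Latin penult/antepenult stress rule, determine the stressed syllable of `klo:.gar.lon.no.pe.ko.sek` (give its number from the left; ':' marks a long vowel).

Classical Latin: stress the penult if heavy (long vowel or closed), else the antepenult.
Weights: 5 pe L, 6 ko L, 7 sek H.
The penult (syllable 6, ko) is light, so stress falls on the antepenult (syllable 5, pe).
Stress on syllable 5: klo:.gar.lon.no.ˈpe.ko.sek.

5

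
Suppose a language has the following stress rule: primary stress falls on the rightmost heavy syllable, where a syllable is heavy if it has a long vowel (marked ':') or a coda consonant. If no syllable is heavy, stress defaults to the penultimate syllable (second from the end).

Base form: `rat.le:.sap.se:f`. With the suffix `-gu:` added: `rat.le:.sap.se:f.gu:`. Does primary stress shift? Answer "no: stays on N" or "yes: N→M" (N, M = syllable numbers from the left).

Base `rat.le:.sap.se:f` (4 syllables):
  Weights: 1 rat H, 2 le: H, 3 sap H, 4 se:f H.
  Heavy syllables in the domain: 1, 2, 3, 4. The rightmost is syllable 4 (se:f).
  → primary stress on syllable 4.
Suffixed `rat.le:.sap.se:f.gu:` (5 syllables):
  Weights: 1 rat H, 2 le: H, 3 sap H, 4 se:f H, 5 gu: H.
  Heavy syllables in the domain: 1, 2, 3, 4, 5. The rightmost is syllable 5 (gu:).
  → primary stress on syllable 5.

yes: 4→5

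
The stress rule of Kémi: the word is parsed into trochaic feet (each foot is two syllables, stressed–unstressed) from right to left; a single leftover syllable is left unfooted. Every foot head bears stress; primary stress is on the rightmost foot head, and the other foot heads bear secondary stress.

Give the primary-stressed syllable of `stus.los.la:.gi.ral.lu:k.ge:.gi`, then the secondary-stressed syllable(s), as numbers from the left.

Parse right to left into trochaic (ˈσσ) feet: (ˈstus.los) (ˈla:.gi) (ˈral.lu:k) (ˈge:.gi).
Foot heads (stressed positions): 1, 3, 5, 7.
End Rule Rightmost: primary stress on the rightmost head = syllable 7.
Secondary stress on 1, 3, 5: ˌstus.los.ˌla:.gi.ˌral.lu:k.ˈge:.gi.

primary 7, secondary 1, 3, 5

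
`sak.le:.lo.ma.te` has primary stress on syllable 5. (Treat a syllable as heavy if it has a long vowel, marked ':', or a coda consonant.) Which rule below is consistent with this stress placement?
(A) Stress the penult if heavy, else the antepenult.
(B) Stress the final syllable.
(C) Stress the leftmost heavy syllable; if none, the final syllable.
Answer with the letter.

B

Rule A → syllable 3 (observed: 5).
Rule B → syllable 5 ✓.
Rule C → syllable 1 (observed: 5).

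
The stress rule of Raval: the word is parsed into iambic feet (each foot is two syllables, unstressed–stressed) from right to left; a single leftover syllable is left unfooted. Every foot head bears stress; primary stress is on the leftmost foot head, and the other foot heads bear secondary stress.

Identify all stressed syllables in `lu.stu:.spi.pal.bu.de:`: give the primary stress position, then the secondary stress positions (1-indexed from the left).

primary 2, secondary 4, 6

Parse right to left into iambic (σˈσ) feet: (lu.ˈstu:) (spi.ˈpal) (bu.ˈde:).
Foot heads (stressed positions): 2, 4, 6.
End Rule Leftmost: primary stress on the leftmost head = syllable 2.
Secondary stress on 4, 6: lu.ˈstu:.spi.ˌpal.bu.ˌde:.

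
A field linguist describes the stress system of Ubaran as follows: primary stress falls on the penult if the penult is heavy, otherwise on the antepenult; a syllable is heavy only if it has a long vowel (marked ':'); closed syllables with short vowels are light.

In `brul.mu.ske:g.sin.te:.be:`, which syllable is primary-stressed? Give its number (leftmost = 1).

Weights: 4 sin L, 5 te: H, 6 be: H.
The penult (syllable 5, te:) is heavy, so it takes stress.
Primary stress: syllable 5 → brul.mu.ske:g.sin.ˈte:.be:.

5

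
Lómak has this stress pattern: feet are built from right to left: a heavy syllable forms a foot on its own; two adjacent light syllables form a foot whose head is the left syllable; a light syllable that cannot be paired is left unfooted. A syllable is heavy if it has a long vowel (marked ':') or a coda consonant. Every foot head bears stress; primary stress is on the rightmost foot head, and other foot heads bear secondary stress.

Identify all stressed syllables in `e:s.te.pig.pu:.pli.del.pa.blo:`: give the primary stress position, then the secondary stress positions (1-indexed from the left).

primary 8, secondary 1, 3, 4, 6

Weights: 1 e:s H, 2 te L, 3 pig H, 4 pu: H, 5 pli L, 6 del H, 7 pa L, 8 blo: H.
Parse right to left (heavy = foot alone; LL = one foot; stranded L unfooted): (ˈe:s) te (ˈpig) (ˈpu:) pli (ˈdel) pa (ˈblo:).
Foot heads: 1, 3, 4, 6, 8.
Primary stress on the rightmost head = syllable 8.
Secondary stress on 1, 3, 4, 6: ˌe:s.te.ˌpig.ˌpu:.pli.ˌdel.pa.ˈblo:.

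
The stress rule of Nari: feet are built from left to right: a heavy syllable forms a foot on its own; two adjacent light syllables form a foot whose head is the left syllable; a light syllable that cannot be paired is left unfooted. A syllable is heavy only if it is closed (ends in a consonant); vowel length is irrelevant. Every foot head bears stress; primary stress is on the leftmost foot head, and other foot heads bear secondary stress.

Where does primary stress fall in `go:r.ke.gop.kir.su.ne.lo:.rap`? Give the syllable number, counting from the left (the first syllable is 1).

1

Weights: 1 go:r H, 2 ke L, 3 gop H, 4 kir H, 5 su L, 6 ne L, 7 lo: L, 8 rap H.
Parse left to right (heavy = foot alone; LL = one foot; stranded L unfooted): (ˈgo:r) ke (ˈgop) (ˈkir) (ˈsu.ne) lo: (ˈrap).
Foot heads: 1, 3, 4, 5, 8.
Primary stress on the leftmost head = syllable 1.
Primary stress: syllable 1 → ˈgo:r.ke.gop.kir.su.ne.lo:.rap.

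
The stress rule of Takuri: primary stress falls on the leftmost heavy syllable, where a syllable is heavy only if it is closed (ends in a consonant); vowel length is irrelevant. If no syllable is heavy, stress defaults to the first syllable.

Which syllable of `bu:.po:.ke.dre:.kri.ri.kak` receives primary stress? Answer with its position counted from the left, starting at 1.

7

Weights: 1 bu: L, 2 po: L, 3 ke L, 4 dre: L, 5 kri L, 6 ri L, 7 kak H.
Heavy syllables in the domain: 7. The leftmost is syllable 7 (kak).
Primary stress: syllable 7 → bu:.po:.ke.dre:.kri.ri.ˈkak.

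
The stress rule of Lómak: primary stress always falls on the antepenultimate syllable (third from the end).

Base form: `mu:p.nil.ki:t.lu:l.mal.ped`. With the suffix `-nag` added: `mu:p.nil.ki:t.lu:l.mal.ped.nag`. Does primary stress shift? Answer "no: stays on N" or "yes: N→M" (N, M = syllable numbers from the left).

Base `mu:p.nil.ki:t.lu:l.mal.ped` (6 syllables):
  The word has 6 syllables; the antepenultimate syllable (third from the end) is syllable 4 (lu:l).
  → primary stress on syllable 4.
Suffixed `mu:p.nil.ki:t.lu:l.mal.ped.nag` (7 syllables):
  The word has 7 syllables; the antepenultimate syllable (third from the end) is syllable 5 (mal).
  → primary stress on syllable 5.

yes: 4→5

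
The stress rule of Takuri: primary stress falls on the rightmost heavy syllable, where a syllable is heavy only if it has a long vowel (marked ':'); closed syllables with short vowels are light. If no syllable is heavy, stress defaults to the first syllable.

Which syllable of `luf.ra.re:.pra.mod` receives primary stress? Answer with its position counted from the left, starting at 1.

Weights: 1 luf L, 2 ra L, 3 re: H, 4 pra L, 5 mod L.
Heavy syllables in the domain: 3. The rightmost is syllable 3 (re:).
Primary stress: syllable 3 → luf.ra.ˈre:.pra.mod.

3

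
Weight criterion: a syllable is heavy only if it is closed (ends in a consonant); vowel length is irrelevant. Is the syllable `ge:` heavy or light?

light

`ge:`: long vowel, open (no coda). Open (no coda) → light.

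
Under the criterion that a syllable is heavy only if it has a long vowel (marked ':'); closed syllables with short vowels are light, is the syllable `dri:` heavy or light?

`dri:`: long vowel, open (no coda). Long vowel → heavy.

heavy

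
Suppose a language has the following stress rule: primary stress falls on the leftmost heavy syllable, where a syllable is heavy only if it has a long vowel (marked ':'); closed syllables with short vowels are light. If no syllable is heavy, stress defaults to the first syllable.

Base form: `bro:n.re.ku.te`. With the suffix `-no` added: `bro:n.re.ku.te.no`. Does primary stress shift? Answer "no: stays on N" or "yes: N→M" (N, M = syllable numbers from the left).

Base `bro:n.re.ku.te` (4 syllables):
  Weights: 1 bro:n H, 2 re L, 3 ku L, 4 te L.
  Heavy syllables in the domain: 1. The leftmost is syllable 1 (bro:n).
  → primary stress on syllable 1.
Suffixed `bro:n.re.ku.te.no` (5 syllables):
  Weights: 1 bro:n H, 2 re L, 3 ku L, 4 te L, 5 no L.
  Heavy syllables in the domain: 1. The leftmost is syllable 1 (bro:n).
  → primary stress on syllable 1.

no: stays on 1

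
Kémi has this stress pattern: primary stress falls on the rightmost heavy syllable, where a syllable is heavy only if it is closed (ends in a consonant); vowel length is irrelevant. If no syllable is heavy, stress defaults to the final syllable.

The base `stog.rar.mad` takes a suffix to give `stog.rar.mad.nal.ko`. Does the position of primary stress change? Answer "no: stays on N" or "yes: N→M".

Base `stog.rar.mad` (3 syllables):
  Weights: 1 stog H, 2 rar H, 3 mad H.
  Heavy syllables in the domain: 1, 2, 3. The rightmost is syllable 3 (mad).
  → primary stress on syllable 3.
Suffixed `stog.rar.mad.nal.ko` (5 syllables):
  Weights: 1 stog H, 2 rar H, 3 mad H, 4 nal H, 5 ko L.
  Heavy syllables in the domain: 1, 2, 3, 4. The rightmost is syllable 4 (nal).
  → primary stress on syllable 4.

yes: 3→4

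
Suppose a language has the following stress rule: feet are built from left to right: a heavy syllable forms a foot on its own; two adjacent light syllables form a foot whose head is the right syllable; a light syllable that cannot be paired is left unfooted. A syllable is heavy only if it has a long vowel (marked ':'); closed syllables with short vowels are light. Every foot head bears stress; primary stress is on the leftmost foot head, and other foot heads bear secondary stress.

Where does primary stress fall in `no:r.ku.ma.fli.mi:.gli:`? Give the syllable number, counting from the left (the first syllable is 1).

Weights: 1 no:r H, 2 ku L, 3 ma L, 4 fli L, 5 mi: H, 6 gli: H.
Parse left to right (heavy = foot alone; LL = one foot; stranded L unfooted): (ˈno:r) (ku.ˈma) fli (ˈmi:) (ˈgli:).
Foot heads: 1, 3, 5, 6.
Primary stress on the leftmost head = syllable 1.
Primary stress: syllable 1 → ˈno:r.ku.ma.fli.mi:.gli:.

1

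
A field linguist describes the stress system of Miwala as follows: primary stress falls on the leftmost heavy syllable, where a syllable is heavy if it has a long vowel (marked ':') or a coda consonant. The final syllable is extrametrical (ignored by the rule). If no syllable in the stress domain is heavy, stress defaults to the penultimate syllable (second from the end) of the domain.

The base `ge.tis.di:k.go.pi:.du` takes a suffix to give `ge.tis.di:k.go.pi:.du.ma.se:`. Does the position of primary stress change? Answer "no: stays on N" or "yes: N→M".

no: stays on 2

Base `ge.tis.di:k.go.pi:.du` (6 syllables):
  The final syllable (6, du) is extrametrical; the stress domain is syllables 1–5.
  Weights: 1 ge L, 2 tis H, 3 di:k H, 4 go L, 5 pi: H.
  Heavy syllables in the domain: 2, 3, 5. The leftmost is syllable 2 (tis).
  → primary stress on syllable 2.
Suffixed `ge.tis.di:k.go.pi:.du.ma.se:` (8 syllables):
  The final syllable (8, se:) is extrametrical; the stress domain is syllables 1–7.
  Weights: 1 ge L, 2 tis H, 3 di:k H, 4 go L, 5 pi: H, 6 du L, 7 ma L.
  Heavy syllables in the domain: 2, 3, 5. The leftmost is syllable 2 (tis).
  → primary stress on syllable 2.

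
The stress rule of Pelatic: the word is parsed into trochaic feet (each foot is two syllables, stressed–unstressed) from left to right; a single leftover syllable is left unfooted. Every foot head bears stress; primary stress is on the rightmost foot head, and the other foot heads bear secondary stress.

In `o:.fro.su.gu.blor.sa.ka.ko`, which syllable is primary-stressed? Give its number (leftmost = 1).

Parse left to right into trochaic (ˈσσ) feet: (ˈo:.fro) (ˈsu.gu) (ˈblor.sa) (ˈka.ko).
Foot heads (stressed positions): 1, 3, 5, 7.
End Rule Rightmost: primary stress on the rightmost head = syllable 7.
Primary stress: syllable 7 → o:.fro.su.gu.blor.sa.ˈka.ko.

7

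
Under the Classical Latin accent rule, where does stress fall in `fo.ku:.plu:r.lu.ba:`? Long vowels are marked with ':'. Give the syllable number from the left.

Classical Latin: stress the penult if heavy (long vowel or closed), else the antepenult.
Weights: 3 plu:r H, 4 lu L, 5 ba: H.
The penult (syllable 4, lu) is light, so stress falls on the antepenult (syllable 3, plu:r).
Stress on syllable 3: fo.ku:.ˈplu:r.lu.ba:.

3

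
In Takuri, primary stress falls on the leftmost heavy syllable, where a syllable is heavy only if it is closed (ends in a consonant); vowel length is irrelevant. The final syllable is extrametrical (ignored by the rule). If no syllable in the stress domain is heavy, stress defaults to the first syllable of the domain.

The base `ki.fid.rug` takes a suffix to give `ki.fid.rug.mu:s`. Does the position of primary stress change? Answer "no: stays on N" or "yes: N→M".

Base `ki.fid.rug` (3 syllables):
  The final syllable (3, rug) is extrametrical; the stress domain is syllables 1–2.
  Weights: 1 ki L, 2 fid H.
  Heavy syllables in the domain: 2. The leftmost is syllable 2 (fid).
  → primary stress on syllable 2.
Suffixed `ki.fid.rug.mu:s` (4 syllables):
  The final syllable (4, mu:s) is extrametrical; the stress domain is syllables 1–3.
  Weights: 1 ki L, 2 fid H, 3 rug H.
  Heavy syllables in the domain: 2, 3. The leftmost is syllable 2 (fid).
  → primary stress on syllable 2.

no: stays on 2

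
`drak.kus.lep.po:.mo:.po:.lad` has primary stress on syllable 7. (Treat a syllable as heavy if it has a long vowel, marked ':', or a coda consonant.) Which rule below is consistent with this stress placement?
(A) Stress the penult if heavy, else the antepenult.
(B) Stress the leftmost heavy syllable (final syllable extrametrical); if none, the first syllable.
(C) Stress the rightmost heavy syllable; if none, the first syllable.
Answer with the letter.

Rule A → syllable 6 (observed: 7).
Rule B → syllable 1 (observed: 7).
Rule C → syllable 7 ✓.

C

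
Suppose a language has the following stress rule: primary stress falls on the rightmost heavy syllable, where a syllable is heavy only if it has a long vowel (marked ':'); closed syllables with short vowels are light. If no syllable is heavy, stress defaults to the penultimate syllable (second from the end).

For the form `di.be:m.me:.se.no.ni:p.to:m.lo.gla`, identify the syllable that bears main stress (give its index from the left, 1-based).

Weights: 1 di L, 2 be:m H, 3 me: H, 4 se L, 5 no L, 6 ni:p H, 7 to:m H, 8 lo L, 9 gla L.
Heavy syllables in the domain: 2, 3, 6, 7. The rightmost is syllable 7 (to:m).
Primary stress: syllable 7 → di.be:m.me:.se.no.ni:p.ˈto:m.lo.gla.

7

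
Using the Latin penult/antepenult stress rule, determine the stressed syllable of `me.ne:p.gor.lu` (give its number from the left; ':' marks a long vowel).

Classical Latin: stress the penult if heavy (long vowel or closed), else the antepenult.
Weights: 2 ne:p H, 3 gor H, 4 lu L.
The penult (syllable 3, gor) is heavy, so it takes stress.
Stress on syllable 3: me.ne:p.ˈgor.lu.

3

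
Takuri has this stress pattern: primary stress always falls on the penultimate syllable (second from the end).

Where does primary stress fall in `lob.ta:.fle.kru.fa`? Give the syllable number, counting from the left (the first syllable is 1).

The word has 5 syllables; the penultimate syllable (second from the end) is syllable 4 (kru).
Primary stress: syllable 4 → lob.ta:.fle.ˈkru.fa.

4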